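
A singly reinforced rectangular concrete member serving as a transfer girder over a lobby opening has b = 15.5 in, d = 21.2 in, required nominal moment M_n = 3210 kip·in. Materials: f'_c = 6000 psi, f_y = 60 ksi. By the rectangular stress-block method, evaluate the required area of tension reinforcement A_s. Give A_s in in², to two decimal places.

From M_n = 0.85 f'_c a b (d − a/2):
a = d − √(d² − 2M_n/(0.85 f'_c b)) = 21.2 − √(21.2² − 2 × 3210/(0.85 × 6 × 15.5)) = 2.011 in.
A_s = 0.85 f'_c a b / f_y = 0.85 × 6 × 2.011 × 15.5 / 60 = 2.649 in².

A_s ≈ 2.65 in²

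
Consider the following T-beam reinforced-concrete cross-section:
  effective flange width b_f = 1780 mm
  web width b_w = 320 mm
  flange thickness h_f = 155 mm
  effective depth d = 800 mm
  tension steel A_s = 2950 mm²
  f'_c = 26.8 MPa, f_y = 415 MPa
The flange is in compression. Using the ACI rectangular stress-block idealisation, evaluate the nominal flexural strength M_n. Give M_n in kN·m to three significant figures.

Tension: T = A_s f_y = 2950 × 415 = 1224250 N.
Try a within the flange: a = T/(0.85 f'_c b_f) = 1224250/(0.85 × 26.8 × 1780) = 30.19 mm.
Since a = 30.19 ≤ h_f = 155 mm, the stress block lies entirely in the flange; analyse as a rectangular beam of width b_f.
M_n = T(d − a/2) = 1224250 × (800 − 15.095) = 960.92 × 10⁶ N·mm.
M_n = 960.92 kN·m.

M_n ≈ 961 kN·m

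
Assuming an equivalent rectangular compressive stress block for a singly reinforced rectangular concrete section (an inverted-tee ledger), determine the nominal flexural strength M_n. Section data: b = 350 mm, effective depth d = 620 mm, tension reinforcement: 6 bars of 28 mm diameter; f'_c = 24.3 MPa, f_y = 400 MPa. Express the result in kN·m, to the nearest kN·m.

A_s = 6 × 616 = 3696 mm².
T = A_s f_y = 3696 × 400 = 1478400 N = 1478.4 kN.
From C = T: a = T/(0.85 f'_c b) = 1478400/(0.85 × 24.3 × 350) = 204.50 mm.
M_n = T(d − a/2) = 1478.4 kN × (620 − 102.25) mm = 765.44 kN·m.

M_n ≈ 765 kN·m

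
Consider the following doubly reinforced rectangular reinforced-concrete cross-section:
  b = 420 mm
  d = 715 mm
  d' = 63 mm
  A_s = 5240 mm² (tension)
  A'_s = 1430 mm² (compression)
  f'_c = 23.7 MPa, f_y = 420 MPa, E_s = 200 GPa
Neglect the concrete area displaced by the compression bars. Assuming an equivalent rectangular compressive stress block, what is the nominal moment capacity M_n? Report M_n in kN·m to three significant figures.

M_n ≈ 1380 kN·m

Assume both tension and compression steel yield.
Net tension couple steel: A_s − A'_s = 3810 mm².
a = (A_s − A'_s) f_y / (0.85 f'_c b) = 1600200/(0.85 × 23.7 × 420) = 189.13 mm.
c = a/β₁ = 189.13/0.85 = 222.51 mm; ε'_s = 0.003(c − d')/c = 0.0022 ≥ f_y/E_s = 0.0021, so compression steel does yield.
M_n = (A_s − A'_s) f_y (d − a/2) + A'_s f_y (d − d') = [1600200 × (715 − 94.565) + 600600 × (715 − 63)] × 10⁻⁶ = 992.82 + 391.59 = 1384.41 kN·m.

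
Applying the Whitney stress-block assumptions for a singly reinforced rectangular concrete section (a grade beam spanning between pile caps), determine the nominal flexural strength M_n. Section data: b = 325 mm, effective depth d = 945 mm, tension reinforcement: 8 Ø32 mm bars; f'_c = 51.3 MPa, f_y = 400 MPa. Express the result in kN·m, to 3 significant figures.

M_n ≈ 2200 kN·m

A_s = 8 × 804 = 6432 mm².
T = A_s f_y = 6432 × 400 = 2572800 N = 2572.8 kN.
From C = T: a = T/(0.85 f'_c b) = 2572800/(0.85 × 51.3 × 325) = 181.55 mm.
M_n = T(d − a/2) = 2572.8 kN × (945 − 90.775) mm = 2197.75 kN·m.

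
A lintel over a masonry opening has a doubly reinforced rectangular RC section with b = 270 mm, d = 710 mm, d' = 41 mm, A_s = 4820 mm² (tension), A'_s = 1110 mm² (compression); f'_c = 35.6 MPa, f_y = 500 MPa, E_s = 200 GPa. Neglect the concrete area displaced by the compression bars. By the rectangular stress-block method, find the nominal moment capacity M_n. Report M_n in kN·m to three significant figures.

Assume both tension and compression steel yield.
Net tension couple steel: A_s − A'_s = 3710 mm².
a = (A_s − A'_s) f_y / (0.85 f'_c b) = 1855000/(0.85 × 35.6 × 270) = 227.04 mm.
c = a/β₁ = 227.04/0.796 = 285.23 mm; ε'_s = 0.003(c − d')/c = 0.0026 ≥ f_y/E_s = 0.0025, so compression steel does yield.
M_n = (A_s − A'_s) f_y (d − a/2) + A'_s f_y (d − d') = [1855000 × (710 − 113.52) + 555000 × (710 − 41)] × 10⁻⁶ = 1106.47 + 371.30 = 1477.77 kN·m.

M_n ≈ 1480 kN·m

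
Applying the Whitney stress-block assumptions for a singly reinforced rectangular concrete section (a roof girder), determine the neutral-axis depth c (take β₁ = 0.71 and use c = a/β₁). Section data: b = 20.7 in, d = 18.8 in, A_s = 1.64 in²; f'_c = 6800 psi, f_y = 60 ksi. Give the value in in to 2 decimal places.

T = A_s f_y = 1.64 × 60 = 98.4 kips.
a = T/(0.85 f'_c b) = 98.4/(0.85 × 6.8 × 20.7) = 0.8224 in.
With β₁ = 0.71, c = a/β₁ = 0.8224/0.71 = 1.16 in.

c ≈ 1.16 in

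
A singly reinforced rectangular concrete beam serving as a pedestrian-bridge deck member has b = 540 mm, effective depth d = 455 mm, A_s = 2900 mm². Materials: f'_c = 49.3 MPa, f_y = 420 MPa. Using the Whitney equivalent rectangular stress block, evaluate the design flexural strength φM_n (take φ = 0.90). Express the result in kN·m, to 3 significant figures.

T = A_s f_y = 2900 × 420 = 1218000 N = 1218 kN.
From C = T: a = T/(0.85 f'_c b) = 1218000/(0.85 × 49.3 × 540) = 53.83 mm.
M_n = T(d − a/2) = 1218 kN × (455 − 26.915) mm = 521.41 kN·m.
φM_n = 0.90 × 521.41 = 469.27 kN·m.

φM_n ≈ 469 kN·m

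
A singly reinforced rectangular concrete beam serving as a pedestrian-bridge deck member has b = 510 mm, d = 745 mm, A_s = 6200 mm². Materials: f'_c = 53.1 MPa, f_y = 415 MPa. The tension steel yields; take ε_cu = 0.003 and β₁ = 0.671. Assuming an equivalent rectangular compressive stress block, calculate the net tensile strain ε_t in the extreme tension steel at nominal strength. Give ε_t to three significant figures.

a = A_s f_y/(0.85 f'_c b) = 111.78 mm.
β₁ = 0.671, so c = a/β₁ = 111.78/0.671 = 166.59 mm.
From the linear strain diagram with ε_cu = 0.003: ε_t = 0.003 (d − c)/c = 0.003 × (745 − 166.59)/166.59 = 0.0104.
Since ε_t ≥ 0.005, the section is tension-controlled.

ε_t ≈ 0.0104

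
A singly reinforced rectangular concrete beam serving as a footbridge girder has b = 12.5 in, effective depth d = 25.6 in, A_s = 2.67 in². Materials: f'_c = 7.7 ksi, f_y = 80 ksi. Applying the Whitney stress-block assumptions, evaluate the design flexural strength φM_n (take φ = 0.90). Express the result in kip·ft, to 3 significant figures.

φM_n ≈ 389 kip·ft

T = A_s f_y = 2.67 × 80 = 213.6 kips.
a = T/(0.85 f'_c b) = 213.6/(0.85 × 7.7 × 12.5) = 2.611 in.
M_n = T(d − a/2) = 213.6 × (25.6 − 1.3055) = 5189.3 kip·in = 5189.3/12 = 432.44 kip·ft.
φM_n = 0.90 × 432.44 = 389.20 kip·ft.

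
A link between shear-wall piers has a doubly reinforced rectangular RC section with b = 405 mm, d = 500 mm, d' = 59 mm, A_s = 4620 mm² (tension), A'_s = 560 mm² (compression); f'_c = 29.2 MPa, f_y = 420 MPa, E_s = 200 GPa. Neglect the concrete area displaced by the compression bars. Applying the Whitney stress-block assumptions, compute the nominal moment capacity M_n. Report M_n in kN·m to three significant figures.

M_n ≈ 812 kN·m

Assume both tension and compression steel yield.
Net tension couple steel: A_s − A'_s = 4060 mm².
a = (A_s − A'_s) f_y / (0.85 f'_c b) = 1705200/(0.85 × 29.2 × 405) = 169.64 mm.
c = a/β₁ = 169.64/0.841 = 201.71 mm; ε'_s = 0.003(c − d')/c = 0.0021 ≥ f_y/E_s = 0.0021, so compression steel does yield.
M_n = (A_s − A'_s) f_y (d − a/2) + A'_s f_y (d − d') = [1705200 × (500 − 84.82) + 235200 × (500 − 59)] × 10⁻⁶ = 707.96 + 103.72 = 811.68 kN·m.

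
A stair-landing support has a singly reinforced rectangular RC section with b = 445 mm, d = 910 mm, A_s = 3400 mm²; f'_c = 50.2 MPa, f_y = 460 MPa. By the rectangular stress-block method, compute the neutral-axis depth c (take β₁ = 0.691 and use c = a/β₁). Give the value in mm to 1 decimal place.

T = A_s f_y = 3400 × 460 = 1564000 N = 1564 kN.
Setting C = 0.85 f'_c a b equal to T: a = 1564000/(0.85 × 50.2 × 445) = 82.367 mm.
With β₁ = 0.691, c = a/β₁ = 82.367/0.691 = 119.2 mm.

c ≈ 119.2 mm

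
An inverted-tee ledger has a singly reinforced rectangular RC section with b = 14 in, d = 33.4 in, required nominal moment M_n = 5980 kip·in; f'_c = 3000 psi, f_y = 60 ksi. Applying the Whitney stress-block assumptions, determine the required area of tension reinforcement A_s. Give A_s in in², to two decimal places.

From M_n = 0.85 f'_c a b (d − a/2):
a = d − √(d² − 2M_n/(0.85 f'_c b)) = 33.4 − √(33.4² − 2 × 5980/(0.85 × 3 × 14)) = 5.462 in.
A_s = 0.85 f'_c a b / f_y = 0.85 × 3 × 5.462 × 14 / 60 = 3.250 in².

A_s ≈ 3.25 in²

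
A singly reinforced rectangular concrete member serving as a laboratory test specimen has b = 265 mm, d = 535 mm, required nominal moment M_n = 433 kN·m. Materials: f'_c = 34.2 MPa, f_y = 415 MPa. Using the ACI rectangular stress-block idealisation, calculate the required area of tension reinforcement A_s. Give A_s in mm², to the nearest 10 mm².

With M_n = 0.85 f'_c a b (d − a/2), solve the quadratic for a:
a = d − √(d² − 2M_n/(0.85 f'_c b)) = 535 − √(535² − 2 × 433×10⁶/(0.85 × 34.2 × 265)) = 118.10 mm.
A_s = 0.85 f'_c a b / f_y = 0.85 × 34.2 × 118.10 × 265 / 415 = 2192.3 mm².

A_s ≈ 2190 mm²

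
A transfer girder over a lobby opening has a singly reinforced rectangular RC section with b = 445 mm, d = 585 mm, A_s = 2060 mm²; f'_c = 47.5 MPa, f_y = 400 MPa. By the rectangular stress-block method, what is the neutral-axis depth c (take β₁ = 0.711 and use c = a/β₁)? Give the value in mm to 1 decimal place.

T = A_s f_y = 2060 × 400 = 824000 N = 824 kN.
Setting C = 0.85 f'_c a b equal to T: a = 824000/(0.85 × 47.5 × 445) = 45.862 mm.
With β₁ = 0.711, c = a/β₁ = 45.862/0.711 = 64.5 mm.

c ≈ 64.5 mm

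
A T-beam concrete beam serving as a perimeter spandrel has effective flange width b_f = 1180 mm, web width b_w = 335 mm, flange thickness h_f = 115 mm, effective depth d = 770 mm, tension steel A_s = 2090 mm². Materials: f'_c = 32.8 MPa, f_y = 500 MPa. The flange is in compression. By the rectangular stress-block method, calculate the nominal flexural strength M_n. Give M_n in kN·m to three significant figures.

Tension: T = A_s f_y = 2090 × 500 = 1045000 N.
Try a within the flange: a = T/(0.85 f'_c b_f) = 1045000/(0.85 × 32.8 × 1180) = 31.76 mm.
Since a = 31.76 ≤ h_f = 115 mm, the stress block lies entirely in the flange; analyse as a rectangular beam of width b_f.
M_n = T(d − a/2) = 1045000 × (770 − 15.88) = 788.06 × 10⁶ N·mm.
M_n = 788.06 kN·m.

M_n ≈ 788 kN·m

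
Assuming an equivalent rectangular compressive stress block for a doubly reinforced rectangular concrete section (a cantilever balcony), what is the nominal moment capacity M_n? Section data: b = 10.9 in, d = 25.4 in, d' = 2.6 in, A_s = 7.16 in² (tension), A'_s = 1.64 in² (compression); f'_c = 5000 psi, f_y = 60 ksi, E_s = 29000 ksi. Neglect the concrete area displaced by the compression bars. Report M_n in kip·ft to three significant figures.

Assume both steels yield.
a = (A_s − A'_s) f_y/(0.85 f'_c b) = (7.16 − 1.64) × 60/(0.85 × 5 × 10.9) = 7.149 in.
c = a/β₁ = 7.149/0.8 = 8.936 in; ε'_s = 0.003(c − d')/c = 0.0021 ≥ ε_y = 0.0021, so the compression steel yields.
M_n = (A_s − A'_s) f_y (d − a/2) + A'_s f_y (d − d') = 331.2 × (25.4 − 3.5745) + 98.4 × (25.4 − 2.6) = 7228.6 + 2243.5 = 9472.1 kip·in = 9472.1/12 = 789.34 kip·ft.

M_n ≈ 789 kip·ft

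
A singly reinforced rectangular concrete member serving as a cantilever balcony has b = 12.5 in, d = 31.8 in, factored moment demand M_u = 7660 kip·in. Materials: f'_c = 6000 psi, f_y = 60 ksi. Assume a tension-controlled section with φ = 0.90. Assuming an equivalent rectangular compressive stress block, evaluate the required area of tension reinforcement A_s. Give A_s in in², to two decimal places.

A_s ≈ 4.80 in²

M_n = M_u/φ = 7660/0.90 = 8511.11 kip·in.
From M_n = 0.85 f'_c a b (d − a/2):
a = d − √(d² − 2M_n/(0.85 f'_c b)) = 31.8 − √(31.8² − 2 × 8511.11/(0.85 × 6 × 12.5)) = 4.520 in.
A_s = 0.85 f'_c a b / f_y = 0.85 × 6 × 4.520 × 12.5 / 60 = 4.803 in².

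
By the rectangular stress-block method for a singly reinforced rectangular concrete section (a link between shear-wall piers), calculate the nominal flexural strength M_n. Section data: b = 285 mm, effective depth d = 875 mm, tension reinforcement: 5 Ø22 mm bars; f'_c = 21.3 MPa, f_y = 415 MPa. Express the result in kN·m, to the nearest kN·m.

A_s = 5 × 380 = 1900 mm².
T = A_s f_y = 1900 × 415 = 788500 N = 788.5 kN.
From C = T: a = T/(0.85 f'_c b) = 788500/(0.85 × 21.3 × 285) = 152.81 mm.
M_n = T(d − a/2) = 788.5 kN × (875 − 76.405) mm = 629.69 kN·m.

M_n ≈ 630 kN·m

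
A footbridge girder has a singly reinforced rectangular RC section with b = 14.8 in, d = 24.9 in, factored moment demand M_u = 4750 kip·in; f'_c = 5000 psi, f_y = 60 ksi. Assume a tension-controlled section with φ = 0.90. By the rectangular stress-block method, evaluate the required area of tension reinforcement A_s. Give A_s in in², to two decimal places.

A_s ≈ 3.81 in²

M_n = M_u/φ = 4750/0.90 = 5277.78 kip·in.
From M_n = 0.85 f'_c a b (d − a/2):
a = d − √(d² − 2M_n/(0.85 f'_c b)) = 24.9 − √(24.9² − 2 × 5277.78/(0.85 × 5 × 14.8)) = 3.635 in.
A_s = 0.85 f'_c a b / f_y = 0.85 × 5 × 3.635 × 14.8 / 60 = 3.811 in².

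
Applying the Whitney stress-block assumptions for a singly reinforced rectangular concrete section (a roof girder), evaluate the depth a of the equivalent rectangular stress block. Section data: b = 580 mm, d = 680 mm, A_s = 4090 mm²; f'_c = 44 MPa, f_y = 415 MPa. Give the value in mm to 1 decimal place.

T = A_s f_y = 4090 × 415 = 1697350 N = 1697.35 kN.
Setting C = 0.85 f'_c a b equal to T: a = 1697350/(0.85 × 44 × 580) = 78.2 mm.

a ≈ 78.2 mm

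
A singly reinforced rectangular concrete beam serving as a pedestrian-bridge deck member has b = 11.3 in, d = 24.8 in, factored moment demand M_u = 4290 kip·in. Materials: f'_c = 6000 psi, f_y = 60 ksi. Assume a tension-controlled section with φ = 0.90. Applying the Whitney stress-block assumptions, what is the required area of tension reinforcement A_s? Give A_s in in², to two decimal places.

M_n = M_u/φ = 4290/0.90 = 4766.67 kip·in.
From M_n = 0.85 f'_c a b (d − a/2):
a = d − √(d² − 2M_n/(0.85 f'_c b)) = 24.8 − √(24.8² − 2 × 4766.67/(0.85 × 6 × 11.3)) = 3.596 in.
A_s = 0.85 f'_c a b / f_y = 0.85 × 6 × 3.596 × 11.3 / 60 = 3.454 in².

A_s ≈ 3.45 in²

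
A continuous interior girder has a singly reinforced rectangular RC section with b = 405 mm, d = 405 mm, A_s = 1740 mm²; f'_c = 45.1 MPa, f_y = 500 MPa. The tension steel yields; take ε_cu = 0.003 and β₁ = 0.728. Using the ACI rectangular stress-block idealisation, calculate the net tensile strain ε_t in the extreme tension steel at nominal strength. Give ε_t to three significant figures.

a = A_s f_y/(0.85 f'_c b) = 56.04 mm.
β₁ = 0.728, so c = a/β₁ = 56.04/0.728 = 76.98 mm.
From the linear strain diagram with ε_cu = 0.003: ε_t = 0.003 (d − c)/c = 0.003 × (405 − 76.98)/76.98 = 0.0128.
Since ε_t ≥ 0.005, the section is tension-controlled.

ε_t ≈ 0.0128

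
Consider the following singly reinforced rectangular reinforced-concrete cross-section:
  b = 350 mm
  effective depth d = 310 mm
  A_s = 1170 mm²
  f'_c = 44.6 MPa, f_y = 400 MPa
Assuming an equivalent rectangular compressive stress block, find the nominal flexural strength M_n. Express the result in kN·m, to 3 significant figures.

T = A_s f_y = 1170 × 400 = 468000 N = 468 kN.
From C = T: a = T/(0.85 f'_c b) = 468000/(0.85 × 44.6 × 350) = 35.27 mm.
M_n = T(d − a/2) = 468 kN × (310 − 17.635) mm = 136.83 kN·m.

M_n ≈ 137 kN·m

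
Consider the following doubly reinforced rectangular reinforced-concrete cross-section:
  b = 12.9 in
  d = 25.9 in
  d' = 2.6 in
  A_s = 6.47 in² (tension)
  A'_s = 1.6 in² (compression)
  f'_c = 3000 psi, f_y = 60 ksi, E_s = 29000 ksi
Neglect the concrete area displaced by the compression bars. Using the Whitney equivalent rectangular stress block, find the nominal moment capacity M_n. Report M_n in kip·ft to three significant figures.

Assume both steels yield.
a = (A_s − A'_s) f_y/(0.85 f'_c b) = (6.47 − 1.6) × 60/(0.85 × 3 × 12.9) = 8.883 in.
c = a/β₁ = 8.883/0.85 = 10.451 in; ε'_s = 0.003(c − d')/c = 0.0023 ≥ ε_y = 0.0021, so the compression steel yields.
M_n = (A_s − A'_s) f_y (d − a/2) + A'_s f_y (d − d') = 292.2 × (25.9 − 4.4415) + 96 × (25.9 − 2.6) = 6270.2 + 2236.8 = 8507.0 kip·in = 8507.0/12 = 708.92 kip·ft.

M_n ≈ 709 kip·ft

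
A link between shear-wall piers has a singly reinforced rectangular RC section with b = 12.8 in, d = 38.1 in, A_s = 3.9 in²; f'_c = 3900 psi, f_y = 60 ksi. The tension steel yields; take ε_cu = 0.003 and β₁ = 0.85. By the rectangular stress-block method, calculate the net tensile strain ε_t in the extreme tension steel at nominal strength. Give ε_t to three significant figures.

ε_t ≈ 0.0146

a = A_s f_y/(0.85 f'_c b) = 5.515 in.
β₁ = 0.85, so c = a/β₁ = 5.515/0.85 = 6.488 in.
From the linear strain diagram with ε_cu = 0.003: ε_t = 0.003 (d − c)/c = 0.003 × (38.1 − 6.488)/6.488 = 0.0146.
Since ε_t ≥ 0.005, the section is tension-controlled.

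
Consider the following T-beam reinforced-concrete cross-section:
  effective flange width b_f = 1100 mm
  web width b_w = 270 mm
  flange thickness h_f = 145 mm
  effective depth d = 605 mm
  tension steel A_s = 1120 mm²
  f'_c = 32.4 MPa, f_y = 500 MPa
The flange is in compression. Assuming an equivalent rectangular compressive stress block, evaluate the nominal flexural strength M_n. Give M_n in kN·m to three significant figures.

M_n ≈ 334 kN·m

Tension: T = A_s f_y = 1120 × 500 = 560000 N.
Try a within the flange: a = T/(0.85 f'_c b_f) = 560000/(0.85 × 32.4 × 1100) = 18.49 mm.
Since a = 18.49 ≤ h_f = 145 mm, the stress block lies entirely in the flange; analyse as a rectangular beam of width b_f.
M_n = T(d − a/2) = 560000 × (605 − 9.245) = 333.62 × 10⁶ N·mm.
M_n = 333.62 kN·m.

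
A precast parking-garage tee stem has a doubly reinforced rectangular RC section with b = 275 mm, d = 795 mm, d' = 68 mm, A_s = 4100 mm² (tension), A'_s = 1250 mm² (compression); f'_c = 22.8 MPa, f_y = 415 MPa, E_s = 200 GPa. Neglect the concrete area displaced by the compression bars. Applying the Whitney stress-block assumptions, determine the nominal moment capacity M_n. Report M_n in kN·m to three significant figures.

M_n ≈ 1190 kN·m

Assume both tension and compression steel yield.
Net tension couple steel: A_s − A'_s = 2850 mm².
a = (A_s − A'_s) f_y / (0.85 f'_c b) = 1182750/(0.85 × 22.8 × 275) = 221.93 mm.
c = a/β₁ = 221.93/0.85 = 261.09 mm; ε'_s = 0.003(c − d')/c = 0.0022 ≥ f_y/E_s = 0.0021, so compression steel does yield.
M_n = (A_s − A'_s) f_y (d − a/2) + A'_s f_y (d − d') = [1182750 × (795 − 110.965) + 518750 × (795 − 68)] × 10⁻⁶ = 809.04 + 377.13 = 1186.17 kN·m.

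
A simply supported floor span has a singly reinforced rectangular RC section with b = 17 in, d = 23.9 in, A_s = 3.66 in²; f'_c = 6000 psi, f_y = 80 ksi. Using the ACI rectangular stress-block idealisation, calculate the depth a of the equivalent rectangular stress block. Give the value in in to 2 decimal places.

T = A_s f_y = 3.66 × 80 = 292.8 kips.
a = T/(0.85 f'_c b) = 292.8/(0.85 × 6 × 17) = 3.38 in.

a ≈ 3.38 in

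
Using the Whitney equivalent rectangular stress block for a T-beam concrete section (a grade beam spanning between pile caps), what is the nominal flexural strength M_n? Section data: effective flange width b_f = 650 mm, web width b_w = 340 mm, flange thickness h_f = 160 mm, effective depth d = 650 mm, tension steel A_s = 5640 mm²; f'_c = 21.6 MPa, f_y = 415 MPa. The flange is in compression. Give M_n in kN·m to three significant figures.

Tension: T = A_s f_y = 5640 × 415 = 2340600 N.
Try a within the flange: a = T/(0.85 f'_c b_f) = 2340600/(0.85 × 21.6 × 650) = 196.13 mm.
a = 196.13 > h_f = 160 mm: the block extends into the web. Split into flange-overhang and web parts.
C_f = 0.85 f'_c (b_f − b_w) h_f = 0.85 × 21.6 × (650 − 340) × 160 = 910656 N.
Remaining web compression depth: a_w = (T − C_f)/(0.85 f'_c b_w) = (2340600 − 910656)/(0.85 × 21.6 × 340) = 229.07 mm.
M_n = C_f(d − h_f/2) + (T − C_f)(d − a_w/2) = 910656 × (650 − 80) + 1429944 × (650 − 114.535) = 519.07 + 765.68 = 1284.75 × 10⁶ N·mm.
M_n = 1284.75 kN·m.

M_n ≈ 1280 kN·m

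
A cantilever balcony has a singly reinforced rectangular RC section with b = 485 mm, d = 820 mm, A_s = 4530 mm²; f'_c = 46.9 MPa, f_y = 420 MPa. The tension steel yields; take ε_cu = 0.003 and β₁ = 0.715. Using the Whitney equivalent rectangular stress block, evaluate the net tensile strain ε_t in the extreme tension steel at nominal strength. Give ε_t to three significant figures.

ε_t ≈ 0.0149

a = A_s f_y/(0.85 f'_c b) = 98.40 mm.
β₁ = 0.715, so c = a/β₁ = 98.40/0.715 = 137.62 mm.
From the linear strain diagram with ε_cu = 0.003: ε_t = 0.003 (d − c)/c = 0.003 × (820 − 137.62)/137.62 = 0.0149.
Since ε_t ≥ 0.005, the section is tension-controlled.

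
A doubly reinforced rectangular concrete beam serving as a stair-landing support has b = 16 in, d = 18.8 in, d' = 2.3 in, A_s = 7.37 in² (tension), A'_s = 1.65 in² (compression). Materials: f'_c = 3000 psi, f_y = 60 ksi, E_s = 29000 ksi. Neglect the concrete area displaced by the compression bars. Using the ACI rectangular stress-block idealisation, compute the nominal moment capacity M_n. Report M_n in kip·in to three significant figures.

M_n ≈ 6640 kip·in

Assume both steels yield.
a = (A_s − A'_s) f_y/(0.85 f'_c b) = (7.37 − 1.65) × 60/(0.85 × 3 × 16) = 8.412 in.
c = a/β₁ = 8.412/0.85 = 9.896 in; ε'_s = 0.003(c − d')/c = 0.0023 ≥ ε_y = 0.0021, so the compression steel yields.
M_n = (A_s − A'_s) f_y (d − a/2) + A'_s f_y (d − d') = 343.2 × (18.8 − 4.206) + 99 × (18.8 − 2.3) = 5008.7 + 1633.5 = 6642.2 kip·in.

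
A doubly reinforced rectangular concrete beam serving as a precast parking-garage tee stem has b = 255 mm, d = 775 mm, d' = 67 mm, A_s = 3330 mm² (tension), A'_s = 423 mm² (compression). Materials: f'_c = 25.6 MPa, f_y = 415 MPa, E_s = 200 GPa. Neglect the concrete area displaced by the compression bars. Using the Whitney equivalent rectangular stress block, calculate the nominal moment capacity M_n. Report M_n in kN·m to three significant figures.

Assume both tension and compression steel yield.
Net tension couple steel: A_s − A'_s = 2907 mm².
a = (A_s − A'_s) f_y / (0.85 f'_c b) = 1206405/(0.85 × 25.6 × 255) = 217.42 mm.
c = a/β₁ = 217.42/0.85 = 255.79 mm; ε'_s = 0.003(c − d')/c = 0.0022 ≥ f_y/E_s = 0.0021, so compression steel does yield.
M_n = (A_s − A'_s) f_y (d − a/2) + A'_s f_y (d − d') = [1206405 × (775 − 108.71) + 175545 × (775 − 67)] × 10⁻⁶ = 803.82 + 124.29 = 928.11 kN·m.

M_n ≈ 928 kN·m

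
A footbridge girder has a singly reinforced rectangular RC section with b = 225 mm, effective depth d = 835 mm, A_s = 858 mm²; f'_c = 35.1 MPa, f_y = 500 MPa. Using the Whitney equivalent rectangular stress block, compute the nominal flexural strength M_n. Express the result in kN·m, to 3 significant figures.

T = A_s f_y = 858 × 500 = 429000 N = 429 kN.
From C = T: a = T/(0.85 f'_c b) = 429000/(0.85 × 35.1 × 225) = 63.91 mm.
M_n = T(d − a/2) = 429 kN × (835 − 31.955) mm = 344.51 kN·m.

M_n ≈ 345 kN·m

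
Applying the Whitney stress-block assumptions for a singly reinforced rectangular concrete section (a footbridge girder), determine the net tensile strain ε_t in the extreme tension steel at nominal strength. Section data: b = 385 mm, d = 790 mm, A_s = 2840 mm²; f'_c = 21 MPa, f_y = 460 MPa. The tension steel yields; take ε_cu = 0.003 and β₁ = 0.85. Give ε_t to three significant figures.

ε_t ≈ 0.00760

a = A_s f_y/(0.85 f'_c b) = 190.10 mm.
β₁ = 0.85, so c = a/β₁ = 190.10/0.85 = 223.65 mm.
From the linear strain diagram with ε_cu = 0.003: ε_t = 0.003 (d − c)/c = 0.003 × (790 − 223.65)/223.65 = 0.00760.
Since ε_t ≥ 0.005, the section is tension-controlled.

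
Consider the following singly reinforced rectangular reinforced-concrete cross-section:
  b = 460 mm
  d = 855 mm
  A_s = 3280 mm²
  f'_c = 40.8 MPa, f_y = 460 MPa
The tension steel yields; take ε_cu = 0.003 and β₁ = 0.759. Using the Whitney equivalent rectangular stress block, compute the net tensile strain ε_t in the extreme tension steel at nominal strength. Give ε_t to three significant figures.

ε_t ≈ 0.0176

a = A_s f_y/(0.85 f'_c b) = 94.58 mm.
β₁ = 0.759, so c = a/β₁ = 94.58/0.759 = 124.61 mm.
From the linear strain diagram with ε_cu = 0.003: ε_t = 0.003 (d − c)/c = 0.003 × (855 − 124.61)/124.61 = 0.0176.
Since ε_t ≥ 0.005, the section is tension-controlled.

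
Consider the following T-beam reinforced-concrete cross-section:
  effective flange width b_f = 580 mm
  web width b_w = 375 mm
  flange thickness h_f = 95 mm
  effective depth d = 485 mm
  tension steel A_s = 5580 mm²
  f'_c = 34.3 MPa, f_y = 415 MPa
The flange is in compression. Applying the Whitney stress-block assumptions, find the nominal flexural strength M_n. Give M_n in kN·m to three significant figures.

M_n ≈ 956 kN·m

Tension: T = A_s f_y = 5580 × 415 = 2315700 N.
Try a within the flange: a = T/(0.85 f'_c b_f) = 2315700/(0.85 × 34.3 × 580) = 136.94 mm.
a = 136.94 > h_f = 95 mm: the block extends into the web. Split into flange-overhang and web parts.
C_f = 0.85 f'_c (b_f − b_w) h_f = 0.85 × 34.3 × (580 − 375) × 95 = 567794 N.
Remaining web compression depth: a_w = (T − C_f)/(0.85 f'_c b_w) = (2315700 − 567794)/(0.85 × 34.3 × 375) = 159.87 mm.
M_n = C_f(d − h_f/2) + (T − C_f)(d − a_w/2) = 567794 × (485 − 47.5) + 1747906 × (485 − 79.935) = 248.41 + 708.02 = 956.43 × 10⁶ N·mm.
M_n = 956.43 kN·m.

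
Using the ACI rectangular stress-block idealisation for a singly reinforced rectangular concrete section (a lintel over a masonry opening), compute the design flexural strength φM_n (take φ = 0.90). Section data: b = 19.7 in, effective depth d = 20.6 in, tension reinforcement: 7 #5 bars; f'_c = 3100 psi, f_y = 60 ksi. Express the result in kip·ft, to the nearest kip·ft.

φM_n ≈ 189 kip·ft

A_s = 7 × 0.31 = 2.17 in².
T = A_s f_y = 2.17 × 60 = 130.2 kips.
a = T/(0.85 f'_c b) = 130.2/(0.85 × 3.1 × 19.7) = 2.508 in.
M_n = T(d − a/2) = 130.2 × (20.6 − 1.254) = 2518.8 kip·in = 2518.8/12 = 209.90 kip·ft.
φM_n = 0.90 × 209.90 = 188.91 kip·ft.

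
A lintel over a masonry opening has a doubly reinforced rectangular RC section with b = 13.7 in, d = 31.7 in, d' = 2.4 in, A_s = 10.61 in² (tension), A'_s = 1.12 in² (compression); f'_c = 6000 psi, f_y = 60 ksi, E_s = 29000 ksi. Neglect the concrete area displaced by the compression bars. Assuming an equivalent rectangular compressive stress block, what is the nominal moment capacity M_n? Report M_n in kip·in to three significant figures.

M_n ≈ 17700 kip·in

Assume both steels yield.
a = (A_s − A'_s) f_y/(0.85 f'_c b) = (10.61 − 1.12) × 60/(0.85 × 6 × 13.7) = 8.149 in.
c = a/β₁ = 8.149/0.75 = 10.865 in; ε'_s = 0.003(c − d')/c = 0.0023 ≥ ε_y = 0.0021, so the compression steel yields.
M_n = (A_s − A'_s) f_y (d − a/2) + A'_s f_y (d − d') = 569.4 × (31.7 − 4.0745) + 67.2 × (31.7 − 2.4) = 15730.0 + 1969.0 = 17699.0 kip·in.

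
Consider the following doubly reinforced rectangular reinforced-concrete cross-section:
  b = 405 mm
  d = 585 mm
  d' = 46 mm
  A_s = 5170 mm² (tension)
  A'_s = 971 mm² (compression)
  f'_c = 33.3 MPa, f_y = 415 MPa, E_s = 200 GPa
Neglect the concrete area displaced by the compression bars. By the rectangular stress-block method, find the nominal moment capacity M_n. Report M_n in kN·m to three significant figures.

M_n ≈ 1100 kN·m

Assume both tension and compression steel yield.
Net tension couple steel: A_s − A'_s = 4199 mm².
a = (A_s − A'_s) f_y / (0.85 f'_c b) = 1742585/(0.85 × 33.3 × 405) = 152.01 mm.
c = a/β₁ = 152.01/0.812 = 187.20 mm; ε'_s = 0.003(c − d')/c = 0.0023 ≥ f_y/E_s = 0.0021, so compression steel does yield.
M_n = (A_s − A'_s) f_y (d − a/2) + A'_s f_y (d − d') = [1742585 × (585 − 76.005) + 402965 × (585 − 46)] × 10⁻⁶ = 886.97 + 217.20 = 1104.17 kN·m.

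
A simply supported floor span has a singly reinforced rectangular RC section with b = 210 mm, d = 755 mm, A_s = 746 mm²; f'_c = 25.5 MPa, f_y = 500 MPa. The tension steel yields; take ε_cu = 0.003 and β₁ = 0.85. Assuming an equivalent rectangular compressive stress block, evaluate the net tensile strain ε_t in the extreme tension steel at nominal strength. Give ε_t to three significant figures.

a = A_s f_y/(0.85 f'_c b) = 81.95 mm.
β₁ = 0.85, so c = a/β₁ = 81.95/0.85 = 96.41 mm.
From the linear strain diagram with ε_cu = 0.003: ε_t = 0.003 (d − c)/c = 0.003 × (755 − 96.41)/96.41 = 0.0205.
Since ε_t ≥ 0.005, the section is tension-controlled.

ε_t ≈ 0.0205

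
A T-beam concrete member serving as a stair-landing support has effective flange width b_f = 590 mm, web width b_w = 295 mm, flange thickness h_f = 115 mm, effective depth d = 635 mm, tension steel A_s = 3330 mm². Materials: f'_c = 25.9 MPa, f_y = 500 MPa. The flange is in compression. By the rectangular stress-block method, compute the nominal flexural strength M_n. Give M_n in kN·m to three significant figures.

M_n ≈ 949 kN·m

Tension: T = A_s f_y = 3330 × 500 = 1665000 N.
Try a within the flange: a = T/(0.85 f'_c b_f) = 1665000/(0.85 × 25.9 × 590) = 128.19 mm.
a = 128.19 > h_f = 115 mm: the block extends into the web. Split into flange-overhang and web parts.
C_f = 0.85 f'_c (b_f − b_w) h_f = 0.85 × 25.9 × (590 − 295) × 115 = 746859 N.
Remaining web compression depth: a_w = (T − C_f)/(0.85 f'_c b_w) = (1665000 − 746859)/(0.85 × 25.9 × 295) = 141.37 mm.
M_n = C_f(d − h_f/2) + (T − C_f)(d − a_w/2) = 746859 × (635 − 57.5) + 918141 × (635 − 70.685) = 431.31 + 518.12 = 949.43 × 10⁶ N·mm.
M_n = 949.43 kN·m.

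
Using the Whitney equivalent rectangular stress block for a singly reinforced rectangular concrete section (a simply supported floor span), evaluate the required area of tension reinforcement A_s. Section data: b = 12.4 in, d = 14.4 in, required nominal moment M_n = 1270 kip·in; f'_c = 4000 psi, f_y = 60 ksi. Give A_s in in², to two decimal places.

A_s ≈ 1.60 in²

From M_n = 0.85 f'_c a b (d − a/2):
a = d − √(d² − 2M_n/(0.85 f'_c b)) = 14.4 − √(14.4² − 2 × 1270/(0.85 × 4 × 12.4)) = 2.271 in.
A_s = 0.85 f'_c a b / f_y = 0.85 × 4 × 2.271 × 12.4 / 60 = 1.596 in².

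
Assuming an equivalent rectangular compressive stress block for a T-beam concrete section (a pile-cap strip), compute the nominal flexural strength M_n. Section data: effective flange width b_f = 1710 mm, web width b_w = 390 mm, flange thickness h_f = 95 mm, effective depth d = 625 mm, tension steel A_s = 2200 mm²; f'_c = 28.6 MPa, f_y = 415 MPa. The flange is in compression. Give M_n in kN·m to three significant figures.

M_n ≈ 561 kN·m

Tension: T = A_s f_y = 2200 × 415 = 913000 N.
Try a within the flange: a = T/(0.85 f'_c b_f) = 913000/(0.85 × 28.6 × 1710) = 21.96 mm.
Since a = 21.96 ≤ h_f = 95 mm, the stress block lies entirely in the flange; analyse as a rectangular beam of width b_f.
M_n = T(d − a/2) = 913000 × (625 − 10.98) = 560.60 × 10⁶ N·mm.
M_n = 560.60 kN·m.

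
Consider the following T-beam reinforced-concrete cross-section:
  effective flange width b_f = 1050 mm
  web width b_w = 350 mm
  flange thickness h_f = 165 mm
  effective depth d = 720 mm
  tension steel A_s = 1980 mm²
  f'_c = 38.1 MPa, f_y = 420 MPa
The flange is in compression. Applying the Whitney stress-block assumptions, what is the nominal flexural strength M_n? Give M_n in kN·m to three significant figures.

M_n ≈ 589 kN·m

Tension: T = A_s f_y = 1980 × 420 = 831600 N.
Try a within the flange: a = T/(0.85 f'_c b_f) = 831600/(0.85 × 38.1 × 1050) = 24.46 mm.
Since a = 24.46 ≤ h_f = 165 mm, the stress block lies entirely in the flange; analyse as a rectangular beam of width b_f.
M_n = T(d − a/2) = 831600 × (720 − 12.23) = 588.58 × 10⁶ N·mm.
M_n = 588.58 kN·m.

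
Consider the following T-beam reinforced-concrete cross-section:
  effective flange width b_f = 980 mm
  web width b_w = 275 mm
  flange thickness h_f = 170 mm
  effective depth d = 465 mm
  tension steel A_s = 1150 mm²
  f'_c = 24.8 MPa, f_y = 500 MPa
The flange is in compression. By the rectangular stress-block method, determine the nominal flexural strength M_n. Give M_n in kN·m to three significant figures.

Tension: T = A_s f_y = 1150 × 500 = 575000 N.
Try a within the flange: a = T/(0.85 f'_c b_f) = 575000/(0.85 × 24.8 × 980) = 27.83 mm.
Since a = 27.83 ≤ h_f = 170 mm, the stress block lies entirely in the flange; analyse as a rectangular beam of width b_f.
M_n = T(d − a/2) = 575000 × (465 − 13.915) = 259.37 × 10⁶ N·mm.
M_n = 259.37 kN·m.

M_n ≈ 259 kN·m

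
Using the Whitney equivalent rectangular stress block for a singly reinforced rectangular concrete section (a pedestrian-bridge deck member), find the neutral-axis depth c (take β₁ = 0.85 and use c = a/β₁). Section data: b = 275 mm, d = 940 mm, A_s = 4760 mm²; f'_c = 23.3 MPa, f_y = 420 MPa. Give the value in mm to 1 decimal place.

c ≈ 431.8 mm

T = A_s f_y = 4760 × 420 = 1999200 N = 1999.2 kN.
Setting C = 0.85 f'_c a b equal to T: a = 1999200/(0.85 × 23.3 × 275) = 367.070 mm.
With β₁ = 0.85, c = a/β₁ = 367.070/0.85 = 431.8 mm.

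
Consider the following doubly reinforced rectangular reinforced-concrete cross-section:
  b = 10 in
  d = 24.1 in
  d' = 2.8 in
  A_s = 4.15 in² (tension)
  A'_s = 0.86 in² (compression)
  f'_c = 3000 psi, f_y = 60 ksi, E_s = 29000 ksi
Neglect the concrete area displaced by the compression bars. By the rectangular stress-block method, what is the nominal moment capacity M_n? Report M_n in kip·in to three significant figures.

Assume both steels yield.
a = (A_s − A'_s) f_y/(0.85 f'_c b) = (4.15 − 0.86) × 60/(0.85 × 3 × 10) = 7.741 in.
c = a/β₁ = 7.741/0.85 = 9.107 in; ε'_s = 0.003(c − d')/c = 0.0021 ≥ ε_y = 0.0021, so the compression steel yields.
M_n = (A_s − A'_s) f_y (d − a/2) + A'_s f_y (d − d') = 197.4 × (24.1 − 3.8705) + 51.6 × (24.1 − 2.8) = 3993.3 + 1099.1 = 5092.4 kip·in.

M_n ≈ 5090 kip·in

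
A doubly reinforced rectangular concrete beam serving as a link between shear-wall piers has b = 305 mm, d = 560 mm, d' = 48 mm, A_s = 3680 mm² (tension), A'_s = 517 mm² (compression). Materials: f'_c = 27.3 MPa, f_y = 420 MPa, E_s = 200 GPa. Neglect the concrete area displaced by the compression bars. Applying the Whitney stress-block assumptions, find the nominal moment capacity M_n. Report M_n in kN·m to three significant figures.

M_n ≈ 730 kN·m

Assume both tension and compression steel yield.
Net tension couple steel: A_s − A'_s = 3163 mm².
a = (A_s − A'_s) f_y / (0.85 f'_c b) = 1328460/(0.85 × 27.3 × 305) = 187.70 mm.
c = a/β₁ = 187.70/0.85 = 220.82 mm; ε'_s = 0.003(c − d')/c = 0.0023 ≥ f_y/E_s = 0.0021, so compression steel does yield.
M_n = (A_s − A'_s) f_y (d − a/2) + A'_s f_y (d − d') = [1328460 × (560 − 93.85) + 217140 × (560 − 48)] × 10⁻⁶ = 619.26 + 111.18 = 730.44 kN·m.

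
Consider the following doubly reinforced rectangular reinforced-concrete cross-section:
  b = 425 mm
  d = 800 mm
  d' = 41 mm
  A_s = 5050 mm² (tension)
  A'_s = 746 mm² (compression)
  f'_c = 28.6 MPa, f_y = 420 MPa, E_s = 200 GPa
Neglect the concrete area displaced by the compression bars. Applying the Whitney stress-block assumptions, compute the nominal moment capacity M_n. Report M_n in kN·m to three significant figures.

Assume both tension and compression steel yield.
Net tension couple steel: A_s − A'_s = 4304 mm².
a = (A_s − A'_s) f_y / (0.85 f'_c b) = 1807680/(0.85 × 28.6 × 425) = 174.96 mm.
c = a/β₁ = 174.96/0.846 = 206.81 mm; ε'_s = 0.003(c − d')/c = 0.0024 ≥ f_y/E_s = 0.0021, so compression steel does yield.
M_n = (A_s − A'_s) f_y (d − a/2) + A'_s f_y (d − d') = [1807680 × (800 − 87.48) + 313320 × (800 − 41)] × 10⁻⁶ = 1288.01 + 237.81 = 1525.82 kN·m.

M_n ≈ 1530 kN·m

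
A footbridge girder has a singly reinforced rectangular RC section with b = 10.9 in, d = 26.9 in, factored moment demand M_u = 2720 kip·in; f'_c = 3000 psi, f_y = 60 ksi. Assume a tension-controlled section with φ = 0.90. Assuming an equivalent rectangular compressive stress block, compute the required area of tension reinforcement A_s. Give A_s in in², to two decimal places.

M_n = M_u/φ = 2720/0.90 = 3022.22 kip·in.
From M_n = 0.85 f'_c a b (d − a/2):
a = d − √(d² − 2M_n/(0.85 f'_c b)) = 26.9 − √(26.9² − 2 × 3022.22/(0.85 × 3 × 10.9)) = 4.402 in.
A_s = 0.85 f'_c a b / f_y = 0.85 × 3 × 4.402 × 10.9 / 60 = 2.039 in².

A_s ≈ 2.04 in²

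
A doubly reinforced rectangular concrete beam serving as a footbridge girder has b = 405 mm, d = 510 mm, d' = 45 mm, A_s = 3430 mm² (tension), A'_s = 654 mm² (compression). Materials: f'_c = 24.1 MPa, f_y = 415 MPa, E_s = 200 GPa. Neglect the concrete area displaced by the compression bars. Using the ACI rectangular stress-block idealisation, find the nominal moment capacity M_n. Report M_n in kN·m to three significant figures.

Assume both tension and compression steel yield.
Net tension couple steel: A_s − A'_s = 2776 mm².
a = (A_s − A'_s) f_y / (0.85 f'_c b) = 1152040/(0.85 × 24.1 × 405) = 138.86 mm.
c = a/β₁ = 138.86/0.85 = 163.36 mm; ε'_s = 0.003(c − d')/c = 0.0022 ≥ f_y/E_s = 0.0021, so compression steel does yield.
M_n = (A_s − A'_s) f_y (d − a/2) + A'_s f_y (d − d') = [1152040 × (510 − 69.43) + 271410 × (510 − 45)] × 10⁻⁶ = 507.55 + 126.21 = 633.76 kN·m.

M_n ≈ 634 kN·m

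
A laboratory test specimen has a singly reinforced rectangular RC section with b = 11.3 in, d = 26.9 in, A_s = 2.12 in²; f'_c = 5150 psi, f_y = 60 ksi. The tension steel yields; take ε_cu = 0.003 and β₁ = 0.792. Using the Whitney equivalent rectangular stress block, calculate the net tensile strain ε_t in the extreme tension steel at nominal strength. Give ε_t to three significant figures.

ε_t ≈ 0.0219

a = A_s f_y/(0.85 f'_c b) = 2.571 in.
β₁ = 0.792, so c = a/β₁ = 2.571/0.792 = 3.246 in.
From the linear strain diagram with ε_cu = 0.003: ε_t = 0.003 (d − c)/c = 0.003 × (26.9 − 3.246)/3.246 = 0.0219.
Since ε_t ≥ 0.005, the section is tension-controlled.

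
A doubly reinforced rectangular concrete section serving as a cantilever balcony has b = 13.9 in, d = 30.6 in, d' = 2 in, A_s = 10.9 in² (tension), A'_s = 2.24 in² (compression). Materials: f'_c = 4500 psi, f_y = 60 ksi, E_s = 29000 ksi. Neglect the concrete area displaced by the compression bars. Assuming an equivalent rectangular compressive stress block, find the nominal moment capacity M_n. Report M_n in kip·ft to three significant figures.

M_n ≈ 1430 kip·ft

Assume both steels yield.
a = (A_s − A'_s) f_y/(0.85 f'_c b) = (10.9 − 2.24) × 60/(0.85 × 4.5 × 13.9) = 9.773 in.
c = a/β₁ = 9.773/0.825 = 11.846 in; ε'_s = 0.003(c − d')/c = 0.0025 ≥ ε_y = 0.0021, so the compression steel yields.
M_n = (A_s − A'_s) f_y (d − a/2) + A'_s f_y (d − d') = 519.6 × (30.6 − 4.8865) + 134.4 × (30.6 − 2) = 13360.7 + 3843.8 = 17204.5 kip·in = 17204.5/12 = 1433.71 kip·ft.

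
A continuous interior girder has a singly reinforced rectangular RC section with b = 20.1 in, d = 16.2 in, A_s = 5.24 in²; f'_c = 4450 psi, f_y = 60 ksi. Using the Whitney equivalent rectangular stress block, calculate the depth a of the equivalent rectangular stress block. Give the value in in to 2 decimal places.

T = A_s f_y = 5.24 × 60 = 314.4 kips.
a = T/(0.85 f'_c b) = 314.4/(0.85 × 4.45 × 20.1) = 4.14 in.

a ≈ 4.14 in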